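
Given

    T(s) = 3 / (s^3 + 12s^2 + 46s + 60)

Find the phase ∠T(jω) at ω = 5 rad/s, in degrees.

∠T(j5) ≈ -156.4°

At s = j5: numerator = 3, denominator = -240 + j105.
∠T = ∠num − ∠den = 0° − (156.37°) = -156.4°.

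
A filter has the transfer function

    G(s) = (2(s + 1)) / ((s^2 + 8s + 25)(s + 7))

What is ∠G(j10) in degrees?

∠G(j10) ≈ -103.9°

At s = j10: numerator = 2 + j20, denominator = -1325 - j190.
∠G = ∠num − ∠den = 84.289° − (-171.84°) = 256.1°, which wraps to -103.9°.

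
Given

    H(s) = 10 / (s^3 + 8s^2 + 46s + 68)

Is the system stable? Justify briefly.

stable

The denominator s^3 + 8s^2 + 46s + 68 factors as (s^2 + 6s + 34)(s + 2), giving poles at s = -3 + 5j, -3 - 5j, -2.
Since all poles lie strictly in the left half-plane, the system is stable.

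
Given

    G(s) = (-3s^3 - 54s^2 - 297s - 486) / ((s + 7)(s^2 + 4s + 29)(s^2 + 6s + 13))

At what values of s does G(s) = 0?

s = -9, -6, -3

Set the numerator to zero: -3s^3 - 54s^2 - 297s - 486 = 0, i.e. -3·(s^3 + 18s^2 + 99s + 162) = 0.
Factoring: (s + 9)(s + 6)(s + 3) = 0.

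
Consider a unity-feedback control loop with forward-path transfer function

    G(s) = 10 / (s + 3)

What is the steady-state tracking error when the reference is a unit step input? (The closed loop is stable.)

G(s) has no poles at the origin.
This is a Type 0 system. Kp = lim_{s→0} G(s) = 10/3.
e_ss = 1/(1 + Kp) = 1/(1 + 10/3) = 3/13 ≈ 0.2308.

e_ss = 0.2308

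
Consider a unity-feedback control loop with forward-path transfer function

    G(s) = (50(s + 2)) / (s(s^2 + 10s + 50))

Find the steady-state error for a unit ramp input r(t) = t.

e_ss = 0.5000

G(s) has one pole at the origin.
This is a Type 1 system. Kv = lim_{s→0} s·G(s) = 100/50 = 2.
e_ss = 1/Kv = 1/(2) = 1/2 ≈ 0.5000.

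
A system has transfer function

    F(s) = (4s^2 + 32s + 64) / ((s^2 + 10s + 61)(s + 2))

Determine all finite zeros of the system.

Set the numerator to zero: 4s^2 + 32s + 64 = 0, i.e. 4·(s^2 + 8s + 16) = 0.
Factoring: (s + 4)^2 = 0.

s = -4, -4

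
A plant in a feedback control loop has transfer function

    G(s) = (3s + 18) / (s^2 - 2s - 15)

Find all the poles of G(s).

The poles are the roots of the denominator s^2 - 2s - 15 = 0.
Factoring: (s - 5)(s + 3) = 0, so s = 5 and s = -3.

s = 5, -3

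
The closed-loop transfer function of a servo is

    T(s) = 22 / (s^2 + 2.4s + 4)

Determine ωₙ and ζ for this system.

ωₙ = 2 rad/s, ζ = 0.6

Compare the denominator to the standard form s^2 + 2ζωₙs + ωₙ².
ωₙ² = 4, so ωₙ = 2 rad/s.
2ζωₙ = 2.4, so ζ = 2.4/(2·2) = 0.6.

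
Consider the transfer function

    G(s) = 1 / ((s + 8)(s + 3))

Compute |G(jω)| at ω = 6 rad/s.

|G(j6)| ≈ 0.01491

Substitute s = j6: numerator = 1, denominator = -12 + j66.
|G(j6)| = |1| / |-12 + j66| = 1 / 67.082 ≈ 0.01491.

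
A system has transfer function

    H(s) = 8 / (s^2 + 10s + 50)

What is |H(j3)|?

Substitute s = j3: numerator = 8, denominator = 41 + j30.
|H(j3)| = |8| / |41 + j30| = 8 / 50.804 ≈ 0.1575.

|H(j3)| ≈ 0.1575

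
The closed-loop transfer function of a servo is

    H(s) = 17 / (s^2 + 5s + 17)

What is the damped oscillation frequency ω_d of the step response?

Comparing s^2 + 5s + 17 to s^2 + 2ζωₙs + ωₙ²: ωₙ = √17 ≈ 4.123 rad/s and ζ = 5/(2·√17) ≈ 0.6063.
ζωₙ = 5/2 = 2.5, so ω_d = ωₙ√(1−ζ²) = √(ωₙ² − (ζωₙ)²) = √(17 − 2.5²) = √10.75 ≈ 3.279 rad/s.

ω_d ≈ 3.279 rad/s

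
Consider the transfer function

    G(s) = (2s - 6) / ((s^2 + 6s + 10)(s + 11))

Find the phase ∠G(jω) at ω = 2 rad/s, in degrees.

At s = j2: numerator = -6 + j4, denominator = 42 + j144.
∠G = ∠num − ∠den = 146.31° − (73.740°) = 72.57°.

∠G(j2) ≈ 72.57°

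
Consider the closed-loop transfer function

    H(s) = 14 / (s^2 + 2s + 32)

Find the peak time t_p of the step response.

Comparing s^2 + 2s + 32 to s^2 + 2ζωₙs + ωₙ²: ωₙ = √32 ≈ 5.657 rad/s and ζ = 2/(2·√32) ≈ 0.1768.
ζωₙ = 2/2 = 1, so ω_d = ωₙ√(1−ζ²) = √(ωₙ² − (ζωₙ)²) = √(32 − 1²) = √31 ≈ 5.568 rad/s.
t_p = π/ω_d = π/5.568 ≈ 0.5642 s.

t_p ≈ 0.5642 s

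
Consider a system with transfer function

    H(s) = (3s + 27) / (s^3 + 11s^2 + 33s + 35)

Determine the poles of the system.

The poles are the roots of the denominator s^3 + 11s^2 + 33s + 35 = 0.
Trying s = -7: the polynomial evaluates to 0, so (s + 7) is a factor.
Dividing out leaves s^2 + 4s + 5 = 0.
The quadratic formula then gives s = -2 ± 1j.

s = -2 + j, -2 - j, -7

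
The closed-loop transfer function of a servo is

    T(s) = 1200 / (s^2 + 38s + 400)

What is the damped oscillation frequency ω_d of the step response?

Comparing s^2 + 38s + 400 to s^2 + 2ζωₙs + ωₙ²: ωₙ = 20 rad/s and ζ = 38/(2·20) = 0.95.
ζωₙ = 38/2 = 19, so ω_d = ωₙ√(1−ζ²) = √(ωₙ² − (ζωₙ)²) = √(400 − 19²) = √39 ≈ 6.245 rad/s.

ω_d ≈ 6.245 rad/s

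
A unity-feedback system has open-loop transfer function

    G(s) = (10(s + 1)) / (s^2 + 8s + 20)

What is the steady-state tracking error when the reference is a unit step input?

e_ss = 0.6667

G(s) has no poles at the origin.
This is a Type 0 system. Kp = lim_{s→0} G(s) = 10/20 = 1/2.
e_ss = 1/(1 + Kp) = 1/(1 + 1/2) = 2/3 ≈ 0.6667.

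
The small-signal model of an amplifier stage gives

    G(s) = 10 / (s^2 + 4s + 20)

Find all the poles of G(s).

s = -2 ± 4j

The poles are the roots of the denominator s^2 + 4s + 20 = 0.
Using the quadratic formula: s = (-4 ± √(-64))/2 = -2 ± 4j.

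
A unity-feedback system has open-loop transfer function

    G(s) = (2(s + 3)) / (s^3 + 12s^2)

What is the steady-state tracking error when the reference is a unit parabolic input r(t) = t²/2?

G(s) has 2 poles at the origin.
This is a Type 2 system. Ka = lim_{s→0} s^2·G(s) = 6/12 = 1/2.
e_ss = 1/Ka = 1/(1/2) = 2.

e_ss = 2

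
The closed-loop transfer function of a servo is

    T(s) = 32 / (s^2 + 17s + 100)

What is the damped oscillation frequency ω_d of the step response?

ω_d ≈ 5.268 rad/s

Comparing s^2 + 17s + 100 to s^2 + 2ζωₙs + ωₙ²: ωₙ = 10 rad/s and ζ = 17/(2·10) = 0.85.
ζωₙ = 17/2 = 8.5, so ω_d = ωₙ√(1−ζ²) = √(ωₙ² − (ζωₙ)²) = √(100 − 8.5²) = √27.75 ≈ 5.268 rad/s.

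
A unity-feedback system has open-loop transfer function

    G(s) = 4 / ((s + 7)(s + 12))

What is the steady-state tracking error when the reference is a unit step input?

G(s) has no poles at the origin.
This is a Type 0 system. Kp = lim_{s→0} G(s) = 4/84 = 1/21.
e_ss = 1/(1 + Kp) = 1/(1 + 1/21) = 21/22 ≈ 0.9545.

e_ss = 0.9545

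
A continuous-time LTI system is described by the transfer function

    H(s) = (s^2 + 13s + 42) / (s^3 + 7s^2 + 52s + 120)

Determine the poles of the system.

s = -2 ± 6j, -3

The poles are the roots of the denominator s^3 + 7s^2 + 52s + 120 = 0.
Trying s = -3: the polynomial evaluates to 0, so (s + 3) is a factor.
Dividing out leaves s^2 + 4s + 40 = 0.
The quadratic formula then gives s = -2 ± 6j.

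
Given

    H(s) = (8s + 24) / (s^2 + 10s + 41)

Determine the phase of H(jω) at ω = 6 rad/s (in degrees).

∠H(j6) ≈ -21.80°

At s = j6: numerator = 24 + j48, denominator = 5 + j60.
∠H = ∠num − ∠den = 63.435° − (85.236°) = -21.80°.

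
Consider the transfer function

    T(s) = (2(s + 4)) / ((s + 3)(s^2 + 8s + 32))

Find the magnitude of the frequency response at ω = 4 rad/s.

|T(j4)| ≈ 0.06325

Substitute s = j4: numerator = 8 + j8, denominator = -80 + j160.
|T(j4)| = |8 + j8| / |-80 + j160| = 11.314 / 178.89 ≈ 0.06325.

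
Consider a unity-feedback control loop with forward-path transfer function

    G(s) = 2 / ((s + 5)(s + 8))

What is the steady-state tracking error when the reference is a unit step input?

G(s) has no poles at the origin.
This is a Type 0 system. Kp = lim_{s→0} G(s) = 2/40 = 1/20.
e_ss = 1/(1 + Kp) = 1/(1 + 1/20) = 20/21 ≈ 0.9524.

e_ss = 0.9524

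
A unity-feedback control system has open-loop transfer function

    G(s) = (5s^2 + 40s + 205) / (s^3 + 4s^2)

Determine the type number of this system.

Factor s from the denominator: s^3 + 4s^2 = s^2·(s + 4).
There are 2 poles at the origin, so the system is Type 2.

Type 2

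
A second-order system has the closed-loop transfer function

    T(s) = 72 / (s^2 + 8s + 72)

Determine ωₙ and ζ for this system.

Compare the denominator to the standard form s^2 + 2ζωₙs + ωₙ².
ωₙ² = 72, so ωₙ = √72 ≈ 8.485 rad/s.
2ζωₙ = 8, so ζ = 8/(2·√72) ≈ 0.4714.

ωₙ ≈ 8.485 rad/s, ζ ≈ 0.4714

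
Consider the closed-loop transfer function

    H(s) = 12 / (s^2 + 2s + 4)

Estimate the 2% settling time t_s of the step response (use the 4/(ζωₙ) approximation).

Comparing s^2 + 2s + 4 to s^2 + 2ζωₙs + ωₙ²: ωₙ = 2 rad/s and ζ = 2/(2·2) = 0.5.
ζωₙ = 2/2 = 1, so t_s ≈ 4/(ζωₙ) = 4/1 = 4 s.

t_s ≈ 4 s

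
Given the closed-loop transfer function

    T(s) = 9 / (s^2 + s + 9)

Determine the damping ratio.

Compare the denominator to the standard form s^2 + 2ζωₙs + ωₙ².
ωₙ² = 9, so ωₙ = 3 rad/s.
2ζωₙ = 1, so ζ = 1/(2·3) ≈ 0.1667.

ζ ≈ 0.1667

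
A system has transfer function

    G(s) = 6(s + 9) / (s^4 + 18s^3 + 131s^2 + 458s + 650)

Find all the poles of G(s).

s = -5 ± j, -4 ± 3j

The poles are the roots of the denominator s^4 + 18s^3 + 131s^2 + 458s + 650 = 0.
No real roots exist; factor into two real quadratics: (s^2 + 10s + 26)(s^2 + 8s + 25) = 0.
Each quadratic gives a conjugate pair via the quadratic formula.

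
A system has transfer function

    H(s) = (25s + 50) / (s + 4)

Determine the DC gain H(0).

H(0) = 25/2 ≈ 12.50

Set s = 0: H(0) = (50) / (4) = 25/2.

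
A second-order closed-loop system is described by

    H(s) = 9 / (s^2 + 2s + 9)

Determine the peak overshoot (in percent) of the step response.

%OS ≈ 32.9%

Comparing s^2 + 2s + 9 to s^2 + 2ζωₙs + ωₙ²: ωₙ = 3 rad/s and ζ = 2/(2·3) ≈ 0.3333.
%OS = 100·exp(−πζ/√(1−ζ²)) = 100·exp(−π·0.3333/√(1−0.3333²)) ≈ 32.9%.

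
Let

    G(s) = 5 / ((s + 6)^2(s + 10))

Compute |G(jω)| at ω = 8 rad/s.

|G(j8)| ≈ 0.003904

Substitute s = j8: numerator = 5, denominator = -1048 + j736.
|G(j8)| = |5| / |-1048 + j736| = 5 / 1280.6 ≈ 0.003904.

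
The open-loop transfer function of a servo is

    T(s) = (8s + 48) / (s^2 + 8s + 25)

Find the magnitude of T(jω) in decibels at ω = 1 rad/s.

|T(j1)|_dB ≈ 5.68 dB

Substitute s = j1: numerator = 48 + j8, denominator = 24 + j8.
|T(j1)| = |48 + j8| / |24 + j8| = 48.662 / 25.298 ≈ 1.924.
In decibels: 20·log₁₀(1.924) ≈ 5.68 dB.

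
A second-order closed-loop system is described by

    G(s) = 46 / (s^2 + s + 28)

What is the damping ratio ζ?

Compare the denominator to the standard form s^2 + 2ζωₙs + ωₙ².
ωₙ² = 28, so ωₙ = √28 ≈ 5.292 rad/s.
2ζωₙ = 1, so ζ = 1/(2·√28) ≈ 0.09449.

ζ ≈ 0.09449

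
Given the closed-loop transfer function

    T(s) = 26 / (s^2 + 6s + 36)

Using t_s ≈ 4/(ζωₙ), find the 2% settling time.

Comparing s^2 + 6s + 36 to s^2 + 2ζωₙs + ωₙ²: ωₙ = 6 rad/s and ζ = 6/(2·6) = 0.5.
ζωₙ = 6/2 = 3, so t_s ≈ 4/(ζωₙ) = 4/3 ≈ 1.333 s.

t_s ≈ 1.333 s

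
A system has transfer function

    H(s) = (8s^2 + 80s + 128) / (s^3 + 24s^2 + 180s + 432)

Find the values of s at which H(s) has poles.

The poles are the roots of the denominator s^3 + 24s^2 + 180s + 432 = 0.
Trying s = -12: the polynomial evaluates to 0, so (s + 12) is a factor.
Dividing out leaves s^2 + 12s + 36 = 0.
Factoring the quadratic: (s + 6)^2 = 0.

s = -12, -6, -6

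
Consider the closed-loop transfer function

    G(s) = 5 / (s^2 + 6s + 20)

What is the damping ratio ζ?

Compare the denominator to the standard form s^2 + 2ζωₙs + ωₙ².
ωₙ² = 20, so ωₙ = √20 ≈ 4.472 rad/s.
2ζωₙ = 6, so ζ = 6/(2·√20) ≈ 0.6708.

ζ ≈ 0.6708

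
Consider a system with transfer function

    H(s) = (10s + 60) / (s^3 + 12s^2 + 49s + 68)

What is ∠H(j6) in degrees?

∠H(j6) ≈ -122.9°

At s = j6: numerator = 60 + j60, denominator = -364 + j78.
∠H = ∠num − ∠den = 45° − (167.91°) = -122.9°.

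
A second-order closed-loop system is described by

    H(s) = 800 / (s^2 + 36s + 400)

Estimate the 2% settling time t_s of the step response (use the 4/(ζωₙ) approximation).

Comparing s^2 + 36s + 400 to s^2 + 2ζωₙs + ωₙ²: ωₙ = 20 rad/s and ζ = 36/(2·20) = 0.9.
ζωₙ = 36/2 = 18, so t_s ≈ 4/(ζωₙ) = 4/18 ≈ 0.2222 s.

t_s ≈ 0.2222 s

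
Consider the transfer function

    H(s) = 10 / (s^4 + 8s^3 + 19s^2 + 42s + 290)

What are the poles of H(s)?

s = 1 + 3j, 1 - 3j, -5 + 2j, -5 - 2j

The poles are the roots of the denominator s^4 + 8s^3 + 19s^2 + 42s + 290 = 0.
No real roots exist; factor into two real quadratics: (s^2 - 2s + 10)(s^2 + 10s + 29) = 0.
Each quadratic gives a conjugate pair via the quadratic formula.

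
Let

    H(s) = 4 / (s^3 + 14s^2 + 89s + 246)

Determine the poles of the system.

s = -4 + 5j, -4 - 5j, -6

The poles are the roots of the denominator s^3 + 14s^2 + 89s + 246 = 0.
Trying s = -6: the polynomial evaluates to 0, so (s + 6) is a factor.
Dividing out leaves s^2 + 8s + 41 = 0.
The quadratic formula then gives s = -4 ± 5j.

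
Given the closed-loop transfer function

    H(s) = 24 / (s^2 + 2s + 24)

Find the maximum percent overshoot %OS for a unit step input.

Comparing s^2 + 2s + 24 to s^2 + 2ζωₙs + ωₙ²: ωₙ = √24 ≈ 4.899 rad/s and ζ = 2/(2·√24) ≈ 0.2041.
%OS = 100·exp(−πζ/√(1−ζ²)) = 100·exp(−π·0.2041/√(1−0.2041²)) ≈ 51.9%.

%OS ≈ 51.9%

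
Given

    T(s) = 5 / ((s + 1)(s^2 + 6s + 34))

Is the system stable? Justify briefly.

The poles can be read from the denominator factors: s = -1, -3 ± 5j.
Since all poles lie strictly in the left half-plane, the system is stable.

stable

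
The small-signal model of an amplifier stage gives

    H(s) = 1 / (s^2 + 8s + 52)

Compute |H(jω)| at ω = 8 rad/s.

|H(j8)| ≈ 0.01536

Substitute s = j8: numerator = 1, denominator = -12 + j64.
|H(j8)| = |1| / |-12 + j64| = 1 / 65.115 ≈ 0.01536.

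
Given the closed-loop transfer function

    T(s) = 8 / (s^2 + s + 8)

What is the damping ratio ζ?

ζ ≈ 0.1768

Compare the denominator to the standard form s^2 + 2ζωₙs + ωₙ².
ωₙ² = 8, so ωₙ = √8 ≈ 2.828 rad/s.
2ζωₙ = 1, so ζ = 1/(2·√8) ≈ 0.1768.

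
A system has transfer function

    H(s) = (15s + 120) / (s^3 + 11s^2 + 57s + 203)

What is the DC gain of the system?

H(0) = 120/203 ≈ 0.5911

Set s = 0: H(0) = (120) / (203) = 120/203.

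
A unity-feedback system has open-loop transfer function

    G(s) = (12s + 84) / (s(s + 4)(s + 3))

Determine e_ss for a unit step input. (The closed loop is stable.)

e_ss = 0

G(s) has one pole at the origin.
This is a Type 1 system; for a step input the steady-state error is zero.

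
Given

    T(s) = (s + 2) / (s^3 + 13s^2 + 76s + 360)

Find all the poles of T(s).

The poles are the roots of the denominator s^3 + 13s^2 + 76s + 360 = 0.
Trying s = -9: the polynomial evaluates to 0, so (s + 9) is a factor.
Dividing out leaves s^2 + 4s + 40 = 0.
The quadratic formula then gives s = -2 ± 6j.

s = -2 + 6j, -2 - 6j, -9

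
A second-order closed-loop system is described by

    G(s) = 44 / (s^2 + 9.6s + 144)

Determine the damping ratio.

ζ = 0.4

Compare the denominator to the standard form s^2 + 2ζωₙs + ωₙ².
ωₙ² = 144, so ωₙ = 12 rad/s.
2ζωₙ = 9.6, so ζ = 9.6/(2·12) = 0.4.
With ζ = 0.4 the response is underdamped.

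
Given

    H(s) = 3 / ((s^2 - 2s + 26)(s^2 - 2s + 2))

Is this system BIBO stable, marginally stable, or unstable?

unstable

The poles can be read from the denominator factors: s = 1 + 5j, 1 - 5j, 1 + j, 1 - j.
Since the pole(s) at s = 1 ± 5j, 1 ± j lie in the right half-plane, the system is unstable.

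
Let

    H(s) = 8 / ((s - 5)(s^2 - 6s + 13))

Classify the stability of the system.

The poles can be read from the denominator factors: s = 5, 3 + 2j, 3 - 2j.
Since the pole(s) at s = 5, 3 + 2j, 3 - 2j lie in the right half-plane, the system is unstable.

unstable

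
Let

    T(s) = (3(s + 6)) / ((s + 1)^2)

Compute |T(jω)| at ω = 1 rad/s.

|T(j1)| ≈ 9.124

Substitute s = j1: numerator = 18 + j3, denominator = j2.
|T(j1)| = |18 + j3| / |j2| = 18.248 / 2 ≈ 9.124.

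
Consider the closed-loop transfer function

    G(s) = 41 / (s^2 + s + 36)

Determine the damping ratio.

Compare the denominator to the standard form s^2 + 2ζωₙs + ωₙ².
ωₙ² = 36, so ωₙ = 6 rad/s.
2ζωₙ = 1, so ζ = 1/(2·6) ≈ 0.08333.

ζ ≈ 0.08333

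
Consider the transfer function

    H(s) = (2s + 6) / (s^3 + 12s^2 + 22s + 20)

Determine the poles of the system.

The poles are the roots of the denominator s^3 + 12s^2 + 22s + 20 = 0.
Trying s = -10: the polynomial evaluates to 0, so (s + 10) is a factor.
Dividing out leaves s^2 + 2s + 2 = 0.
The quadratic formula then gives s = -1 ± 1j.

s = -1 + j, -1 - j, -10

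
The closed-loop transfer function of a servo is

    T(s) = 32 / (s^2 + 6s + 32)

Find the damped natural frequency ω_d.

ω_d ≈ 4.796 rad/s

Comparing s^2 + 6s + 32 to s^2 + 2ζωₙs + ωₙ²: ωₙ = √32 ≈ 5.657 rad/s and ζ = 6/(2·√32) ≈ 0.5303.
ζωₙ = 6/2 = 3, so ω_d = ωₙ√(1−ζ²) = √(ωₙ² − (ζωₙ)²) = √(32 − 3²) = √23 ≈ 4.796 rad/s.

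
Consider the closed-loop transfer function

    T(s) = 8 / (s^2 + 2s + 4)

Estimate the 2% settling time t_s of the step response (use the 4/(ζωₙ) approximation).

Comparing s^2 + 2s + 4 to s^2 + 2ζωₙs + ωₙ²: ωₙ = 2 rad/s and ζ = 2/(2·2) = 0.5.
ζωₙ = 2/2 = 1, so t_s ≈ 4/(ζωₙ) = 4/1 = 4 s.

t_s ≈ 4 s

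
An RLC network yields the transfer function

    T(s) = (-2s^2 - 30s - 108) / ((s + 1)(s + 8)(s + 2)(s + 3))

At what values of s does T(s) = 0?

Set the numerator to zero: -2s^2 - 30s - 108 = 0, i.e. -2·(s^2 + 15s + 54) = 0.
Factoring: (s + 6)(s + 9) = 0.

s = -6, -9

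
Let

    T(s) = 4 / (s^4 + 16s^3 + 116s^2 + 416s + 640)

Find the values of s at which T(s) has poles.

s = -4 + 4j, -4 - 4j, -4 + 2j, -4 - 2j

The poles are the roots of the denominator s^4 + 16s^3 + 116s^2 + 416s + 640 = 0.
No real roots exist; factor into two real quadratics: (s^2 + 8s + 32)(s^2 + 8s + 20) = 0.
Each quadratic gives a conjugate pair via the quadratic formula.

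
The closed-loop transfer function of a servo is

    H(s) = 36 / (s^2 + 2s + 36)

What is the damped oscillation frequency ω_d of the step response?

ω_d ≈ 5.916 rad/s

Comparing s^2 + 2s + 36 to s^2 + 2ζωₙs + ωₙ²: ωₙ = 6 rad/s and ζ = 2/(2·6) ≈ 0.1667.
ζωₙ = 2/2 = 1, so ω_d = ωₙ√(1−ζ²) = √(ωₙ² − (ζωₙ)²) = √(36 − 1²) = √35 ≈ 5.916 rad/s.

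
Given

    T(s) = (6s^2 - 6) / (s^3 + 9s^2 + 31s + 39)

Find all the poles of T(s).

The poles are the roots of the denominator s^3 + 9s^2 + 31s + 39 = 0.
Trying s = -3: the polynomial evaluates to 0, so (s + 3) is a factor.
Dividing out leaves s^2 + 6s + 13 = 0.
The quadratic formula then gives s = -3 ± 2j.

s = -3 ± 2j, -3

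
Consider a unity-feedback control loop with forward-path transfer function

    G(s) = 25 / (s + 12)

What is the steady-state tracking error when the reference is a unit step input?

e_ss = 0.3243

G(s) has no poles at the origin.
This is a Type 0 system. Kp = lim_{s→0} G(s) = 25/12.
e_ss = 1/(1 + Kp) = 1/(1 + 25/12) = 12/37 ≈ 0.3243.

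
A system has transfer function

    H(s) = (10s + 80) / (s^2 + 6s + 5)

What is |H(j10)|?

|H(j10)| ≈ 1.140

Substitute s = j10: numerator = 80 + j100, denominator = -95 + j60.
|H(j10)| = |80 + j100| / |-95 + j60| = 128.06 / 112.36 ≈ 1.140.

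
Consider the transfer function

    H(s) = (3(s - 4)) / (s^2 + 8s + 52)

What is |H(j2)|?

Substitute s = j2: numerator = -12 + j6, denominator = 48 + j16.
|H(j2)| = |-12 + j6| / |48 + j16| = 13.416 / 50.596 ≈ 0.2652.

|H(j2)| ≈ 0.2652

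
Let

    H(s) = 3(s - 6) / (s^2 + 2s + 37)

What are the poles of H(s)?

s = -1 + 6j, -1 - 6j

The poles are the roots of the denominator s^2 + 2s + 37 = 0.
Using the quadratic formula: s = (-2 ± √(-144))/2 = -1 ± 6j.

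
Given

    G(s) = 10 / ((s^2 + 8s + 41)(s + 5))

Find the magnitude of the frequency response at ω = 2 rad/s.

Substitute s = j2: numerator = 10, denominator = 153 + j154.
|G(j2)| = |10| / |153 + j154| = 10 / 217.08 ≈ 0.04607.

|G(j2)| ≈ 0.04607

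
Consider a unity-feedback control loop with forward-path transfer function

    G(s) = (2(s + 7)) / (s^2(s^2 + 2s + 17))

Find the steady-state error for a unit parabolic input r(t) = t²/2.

G(s) has 2 poles at the origin.
This is a Type 2 system. Ka = lim_{s→0} s^2·G(s) = 14/17.
e_ss = 1/Ka = 1/(14/17) = 17/14 ≈ 1.214.

e_ss = 1.214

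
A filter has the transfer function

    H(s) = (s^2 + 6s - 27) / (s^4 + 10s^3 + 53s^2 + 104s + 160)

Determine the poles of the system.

The poles are the roots of the denominator s^4 + 10s^3 + 53s^2 + 104s + 160 = 0.
No real roots exist; factor into two real quadratics: (s^2 + 8s + 32)(s^2 + 2s + 5) = 0.
Each quadratic gives a conjugate pair via the quadratic formula.

s = -4 + 4j, -4 - 4j, -1 + 2j, -1 - 2j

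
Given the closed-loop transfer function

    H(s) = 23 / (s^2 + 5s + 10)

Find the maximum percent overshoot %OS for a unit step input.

%OS ≈ 1.73%

Comparing s^2 + 5s + 10 to s^2 + 2ζωₙs + ωₙ²: ωₙ = √10 ≈ 3.162 rad/s and ζ = 5/(2·√10) ≈ 0.7906.
%OS = 100·exp(−πζ/√(1−ζ²)) = 100·exp(−π·0.7906/√(1−0.7906²)) ≈ 1.73%.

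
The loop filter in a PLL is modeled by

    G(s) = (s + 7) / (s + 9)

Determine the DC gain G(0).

G(0) = 7/9 ≈ 0.7778

Set s = 0: G(0) = (7) / (9) = 7/9.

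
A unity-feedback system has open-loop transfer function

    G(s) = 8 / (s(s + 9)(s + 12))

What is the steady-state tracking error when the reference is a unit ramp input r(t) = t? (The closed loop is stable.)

G(s) has one pole at the origin.
This is a Type 1 system. Kv = lim_{s→0} s·G(s) = 8/108 = 2/27.
e_ss = 1/Kv = 1/(2/27) = 27/2 ≈ 13.50.

e_ss = 13.50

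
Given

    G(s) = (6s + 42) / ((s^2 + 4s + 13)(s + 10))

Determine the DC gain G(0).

G(0) = 21/65 ≈ 0.3231

Set s = 0: G(0) = (42) / (130) = 21/65.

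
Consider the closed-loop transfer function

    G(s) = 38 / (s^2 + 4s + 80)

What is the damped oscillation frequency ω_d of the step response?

ω_d ≈ 8.718 rad/s

Comparing s^2 + 4s + 80 to s^2 + 2ζωₙs + ωₙ²: ωₙ = √80 ≈ 8.944 rad/s and ζ = 4/(2·√80) ≈ 0.2236.
ζωₙ = 4/2 = 2, so ω_d = ωₙ√(1−ζ²) = √(ωₙ² − (ζωₙ)²) = √(80 − 2²) = √76 ≈ 8.718 rad/s.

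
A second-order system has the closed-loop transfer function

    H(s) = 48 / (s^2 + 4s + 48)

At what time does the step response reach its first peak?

t_p ≈ 0.4736 s

Comparing s^2 + 4s + 48 to s^2 + 2ζωₙs + ωₙ²: ωₙ = √48 ≈ 6.928 rad/s and ζ = 4/(2·√48) ≈ 0.2887.
ζωₙ = 4/2 = 2, so ω_d = ωₙ√(1−ζ²) = √(ωₙ² − (ζωₙ)²) = √(48 − 2²) = √44 ≈ 6.633 rad/s.
t_p = π/ω_d = π/6.633 ≈ 0.4736 s.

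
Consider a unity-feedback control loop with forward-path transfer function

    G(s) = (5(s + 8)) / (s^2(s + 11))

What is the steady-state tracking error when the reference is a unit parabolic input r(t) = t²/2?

G(s) has 2 poles at the origin.
This is a Type 2 system. Ka = lim_{s→0} s^2·G(s) = 40/11.
e_ss = 1/Ka = 1/(40/11) = 11/40 ≈ 0.2750.

e_ss = 0.2750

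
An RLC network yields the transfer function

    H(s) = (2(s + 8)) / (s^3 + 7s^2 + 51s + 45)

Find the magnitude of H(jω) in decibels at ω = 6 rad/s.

Substitute s = j6: numerator = 16 + j12, denominator = -207 + j90.
|H(j6)| = |16 + j12| / |-207 + j90| = 20 / 225.72 ≈ 0.08861.
In decibels: 20·log₁₀(0.08861) ≈ -21.1 dB.

|H(j6)|_dB ≈ -21.1 dB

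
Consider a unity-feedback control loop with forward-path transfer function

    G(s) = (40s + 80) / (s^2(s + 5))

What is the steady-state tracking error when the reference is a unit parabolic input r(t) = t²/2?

e_ss = 0.06250

G(s) has 2 poles at the origin.
This is a Type 2 system. Ka = lim_{s→0} s^2·G(s) = 80/5 = 16.
e_ss = 1/Ka = 1/(16) = 1/16 ≈ 0.06250.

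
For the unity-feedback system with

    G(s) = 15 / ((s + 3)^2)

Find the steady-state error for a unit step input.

e_ss = 0.3750

G(s) has no poles at the origin.
This is a Type 0 system. Kp = lim_{s→0} G(s) = 15/9 = 5/3.
e_ss = 1/(1 + Kp) = 1/(1 + 5/3) = 3/8 ≈ 0.3750.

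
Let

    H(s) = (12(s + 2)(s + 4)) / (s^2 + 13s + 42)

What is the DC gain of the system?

H(0) = 16/7 ≈ 2.286

Set s = 0: H(0) = (96) / (42) = 16/7.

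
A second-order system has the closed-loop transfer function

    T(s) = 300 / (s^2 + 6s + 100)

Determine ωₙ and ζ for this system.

ωₙ = 10 rad/s, ζ = 0.3

Compare the denominator to the standard form s^2 + 2ζωₙs + ωₙ².
ωₙ² = 100, so ωₙ = 10 rad/s.
2ζωₙ = 6, so ζ = 6/(2·10) = 0.3.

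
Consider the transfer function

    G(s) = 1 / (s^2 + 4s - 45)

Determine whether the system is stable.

unstable

The denominator s^2 + 4s - 45 factors as (s + 9)(s - 5), giving poles at s = -9, 5.
Since the pole(s) at s = 5 lie in the right half-plane, the system is unstable.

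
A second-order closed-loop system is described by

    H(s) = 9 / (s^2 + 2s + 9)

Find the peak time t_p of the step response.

Comparing s^2 + 2s + 9 to s^2 + 2ζωₙs + ωₙ²: ωₙ = 3 rad/s and ζ = 2/(2·3) ≈ 0.3333.
ζωₙ = 2/2 = 1, so ω_d = ωₙ√(1−ζ²) = √(ωₙ² − (ζωₙ)²) = √(9 − 1²) = √8 ≈ 2.828 rad/s.
t_p = π/ω_d = π/2.828 ≈ 1.111 s.

t_p ≈ 1.111 s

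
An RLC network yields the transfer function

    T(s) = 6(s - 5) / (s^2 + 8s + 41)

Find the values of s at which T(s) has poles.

The poles are the roots of the denominator s^2 + 8s + 41 = 0.
Using the quadratic formula: s = (-8 ± √(-100))/2 = -4 ± 5j.

s = -4 + 5j, -4 - 5j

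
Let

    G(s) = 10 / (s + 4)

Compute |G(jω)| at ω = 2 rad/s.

|G(j2)| ≈ 2.236

Substitute s = j2: numerator = 10, denominator = 4 + j2.
|G(j2)| = |10| / |4 + j2| = 10 / 4.4721 ≈ 2.236.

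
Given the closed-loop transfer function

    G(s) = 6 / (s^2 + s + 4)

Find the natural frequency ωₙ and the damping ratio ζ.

Compare the denominator to the standard form s^2 + 2ζωₙs + ωₙ².
ωₙ² = 4, so ωₙ = 2 rad/s.
2ζωₙ = 1, so ζ = 1/(2·2) = 0.25.

ωₙ = 2 rad/s, ζ = 0.25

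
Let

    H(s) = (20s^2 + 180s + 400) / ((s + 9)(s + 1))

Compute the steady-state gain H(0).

H(0) = 400/9 ≈ 44.44

Set s = 0: H(0) = (400) / (9) = 400/9.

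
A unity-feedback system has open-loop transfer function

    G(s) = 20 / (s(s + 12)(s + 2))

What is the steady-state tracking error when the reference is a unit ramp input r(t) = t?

G(s) has one pole at the origin.
This is a Type 1 system. Kv = lim_{s→0} s·G(s) = 20/24 = 5/6.
e_ss = 1/Kv = 1/(5/6) = 6/5 ≈ 1.200.

e_ss = 1.200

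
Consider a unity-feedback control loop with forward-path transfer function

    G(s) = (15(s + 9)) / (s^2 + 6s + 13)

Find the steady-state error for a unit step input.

G(s) has no poles at the origin.
This is a Type 0 system. Kp = lim_{s→0} G(s) = 135/13.
e_ss = 1/(1 + Kp) = 1/(1 + 135/13) = 13/148 ≈ 0.08784.

e_ss = 0.08784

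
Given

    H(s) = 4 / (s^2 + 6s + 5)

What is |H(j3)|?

|H(j3)| ≈ 0.2169

Substitute s = j3: numerator = 4, denominator = -4 + j18.
|H(j3)| = |4| / |-4 + j18| = 4 / 18.439 ≈ 0.2169.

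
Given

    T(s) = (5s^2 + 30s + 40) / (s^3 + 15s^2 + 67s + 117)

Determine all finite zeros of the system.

Set the numerator to zero: 5s^2 + 30s + 40 = 0, i.e. 5·(s^2 + 6s + 8) = 0.
Factoring: (s + 2)(s + 4) = 0.

s = -2, -4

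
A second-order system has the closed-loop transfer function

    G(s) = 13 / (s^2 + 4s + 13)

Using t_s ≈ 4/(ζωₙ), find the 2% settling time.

Comparing s^2 + 4s + 13 to s^2 + 2ζωₙs + ωₙ²: ωₙ = √13 ≈ 3.606 rad/s and ζ = 4/(2·√13) ≈ 0.5547.
ζωₙ = 4/2 = 2, so t_s ≈ 4/(ζωₙ) = 4/2 = 2 s.

t_s ≈ 2 s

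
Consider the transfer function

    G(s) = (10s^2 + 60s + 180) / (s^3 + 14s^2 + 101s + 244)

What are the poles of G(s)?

s = -5 ± 6j, -4

The poles are the roots of the denominator s^3 + 14s^2 + 101s + 244 = 0.
Trying s = -4: the polynomial evaluates to 0, so (s + 4) is a factor.
Dividing out leaves s^2 + 10s + 61 = 0.
The quadratic formula then gives s = -5 ± 6j.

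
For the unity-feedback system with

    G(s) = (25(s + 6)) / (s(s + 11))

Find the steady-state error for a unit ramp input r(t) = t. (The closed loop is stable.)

G(s) has one pole at the origin.
This is a Type 1 system. Kv = lim_{s→0} s·G(s) = 150/11.
e_ss = 1/Kv = 1/(150/11) = 11/150 ≈ 0.07333.

e_ss = 0.07333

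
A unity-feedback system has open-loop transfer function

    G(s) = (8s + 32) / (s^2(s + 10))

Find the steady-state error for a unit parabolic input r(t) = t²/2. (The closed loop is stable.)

e_ss = 0.3125

G(s) has 2 poles at the origin.
This is a Type 2 system. Ka = lim_{s→0} s^2·G(s) = 32/10 = 16/5.
e_ss = 1/Ka = 1/(16/5) = 5/16 ≈ 0.3125.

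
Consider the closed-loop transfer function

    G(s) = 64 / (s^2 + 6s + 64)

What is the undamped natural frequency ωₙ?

Compare the denominator to the standard form s^2 + 2ζωₙs + ωₙ².
ωₙ² = 64, so ωₙ = 8 rad/s.

ωₙ = 8 rad/s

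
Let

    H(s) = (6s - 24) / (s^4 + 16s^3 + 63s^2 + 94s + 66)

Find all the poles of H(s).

s = -1 ± j, -11, -3

The poles are the roots of the denominator s^4 + 16s^3 + 63s^2 + 94s + 66 = 0.
Trying s = -11: the polynomial evaluates to 0, so (s + 11) is a factor.
Dividing out leaves s^3 + 5s^2 + 8s + 6 = 0.
This factors further as (s^2 + 2s + 2)(s + 3) = 0.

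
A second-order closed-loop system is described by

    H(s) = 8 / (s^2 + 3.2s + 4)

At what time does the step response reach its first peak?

Comparing s^2 + 3.2s + 4 to s^2 + 2ζωₙs + ωₙ²: ωₙ = 2 rad/s and ζ = 3.2/(2·2) = 0.8.
ζωₙ = 3.2/2 = 1.6, so ω_d = ωₙ√(1−ζ²) = √(ωₙ² − (ζωₙ)²) = √(4 − 1.6²) = √1.44 = 1.200 rad/s.
t_p = π/ω_d = π/1.200 ≈ 2.618 s.

t_p ≈ 2.618 s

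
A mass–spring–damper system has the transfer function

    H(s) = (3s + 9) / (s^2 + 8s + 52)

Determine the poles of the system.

s = -4 + 6j, -4 - 6j

The poles are the roots of the denominator s^2 + 8s + 52 = 0.
Using the quadratic formula: s = (-8 ± √(-144))/2 = -4 ± 6j.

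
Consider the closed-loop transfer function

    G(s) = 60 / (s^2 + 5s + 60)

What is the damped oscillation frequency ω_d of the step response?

Comparing s^2 + 5s + 60 to s^2 + 2ζωₙs + ωₙ²: ωₙ = √60 ≈ 7.746 rad/s and ζ = 5/(2·√60) ≈ 0.3227.
ζωₙ = 5/2 = 2.5, so ω_d = ωₙ√(1−ζ²) = √(ωₙ² − (ζωₙ)²) = √(60 − 2.5²) = √53.75 ≈ 7.331 rad/s.

ω_d ≈ 7.331 rad/s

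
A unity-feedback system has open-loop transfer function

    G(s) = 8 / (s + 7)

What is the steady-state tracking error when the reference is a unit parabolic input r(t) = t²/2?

G(s) has no poles at the origin.
This is a Type 0 system; Ka = lim_{s→0} s^2·G(s) = 0, so the steady-state error for a parabola input is infinite.

e_ss = ∞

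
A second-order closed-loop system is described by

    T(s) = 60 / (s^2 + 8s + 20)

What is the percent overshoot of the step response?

%OS ≈ 0.187%

Comparing s^2 + 8s + 20 to s^2 + 2ζωₙs + ωₙ²: ωₙ = √20 ≈ 4.472 rad/s and ζ = 8/(2·√20) ≈ 0.8944.
%OS = 100·exp(−πζ/√(1−ζ²)) = 100·exp(−π·0.8944/√(1−0.8944²)) ≈ 0.187%.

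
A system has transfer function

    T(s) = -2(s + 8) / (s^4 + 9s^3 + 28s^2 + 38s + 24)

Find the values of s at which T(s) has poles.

The poles are the roots of the denominator s^4 + 9s^3 + 28s^2 + 38s + 24 = 0.
Trying s = -4: the polynomial evaluates to 0, so (s + 4) is a factor.
Dividing out leaves s^3 + 5s^2 + 8s + 6 = 0.
This factors further as (s^2 + 2s + 2)(s + 3) = 0.

s = -4, -1 + j, -1 - j, -3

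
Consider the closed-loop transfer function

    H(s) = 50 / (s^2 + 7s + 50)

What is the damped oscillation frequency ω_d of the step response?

Comparing s^2 + 7s + 50 to s^2 + 2ζωₙs + ωₙ²: ωₙ = √50 ≈ 7.071 rad/s and ζ = 7/(2·√50) ≈ 0.4950.
ζωₙ = 7/2 = 3.5, so ω_d = ωₙ√(1−ζ²) = √(ωₙ² − (ζωₙ)²) = √(50 − 3.5²) = √37.75 ≈ 6.144 rad/s.

ω_d ≈ 6.144 rad/s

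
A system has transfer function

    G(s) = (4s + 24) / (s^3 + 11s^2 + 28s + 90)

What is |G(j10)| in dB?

|G(j10)|_dB ≈ -28.5 dB

Substitute s = j10: numerator = 24 + j40, denominator = -1010 - j720.
|G(j10)| = |24 + j40| / |-1010 - j720| = 46.648 / 1240.4 ≈ 0.03761.
In decibels: 20·log₁₀(0.03761) ≈ -28.5 dB.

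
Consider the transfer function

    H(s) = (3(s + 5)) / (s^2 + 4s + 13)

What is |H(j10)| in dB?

Substitute s = j10: numerator = 15 + j30, denominator = -87 + j40.
|H(j10)| = |15 + j30| / |-87 + j40| = 33.541 / 95.755 ≈ 0.3503.
In decibels: 20·log₁₀(0.3503) ≈ -9.11 dB.

|H(j10)|_dB ≈ -9.11 dB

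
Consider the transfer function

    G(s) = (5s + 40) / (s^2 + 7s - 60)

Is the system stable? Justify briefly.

unstable

The denominator s^2 + 7s - 60 factors as (s + 12)(s - 5), giving poles at s = -12, 5.
Since the pole(s) at s = 5 lie in the right half-plane, the system is unstable.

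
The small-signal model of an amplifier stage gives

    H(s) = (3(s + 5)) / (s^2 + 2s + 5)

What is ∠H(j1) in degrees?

∠H(j1) ≈ -15.26°

At s = j1: numerator = 15 + j3, denominator = 4 + j2.
∠H = ∠num − ∠den = 11.310° − (26.565°) = -15.26°.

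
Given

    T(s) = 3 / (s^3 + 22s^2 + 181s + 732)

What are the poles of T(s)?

The poles are the roots of the denominator s^3 + 22s^2 + 181s + 732 = 0.
Trying s = -12: the polynomial evaluates to 0, so (s + 12) is a factor.
Dividing out leaves s^2 + 10s + 61 = 0.
The quadratic formula then gives s = -5 ± 6j.

s = -5 + 6j, -5 - 6j, -12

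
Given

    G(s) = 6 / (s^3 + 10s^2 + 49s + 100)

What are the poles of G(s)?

The poles are the roots of the denominator s^3 + 10s^2 + 49s + 100 = 0.
Trying s = -4: the polynomial evaluates to 0, so (s + 4) is a factor.
Dividing out leaves s^2 + 6s + 25 = 0.
The quadratic formula then gives s = -3 ± 4j.

s = -3 + 4j, -3 - 4j, -4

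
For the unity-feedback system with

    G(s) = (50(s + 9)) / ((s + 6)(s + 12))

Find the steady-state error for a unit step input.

e_ss = 0.1379

G(s) has no poles at the origin.
This is a Type 0 system. Kp = lim_{s→0} G(s) = 450/72 = 25/4.
e_ss = 1/(1 + Kp) = 1/(1 + 25/4) = 4/29 ≈ 0.1379.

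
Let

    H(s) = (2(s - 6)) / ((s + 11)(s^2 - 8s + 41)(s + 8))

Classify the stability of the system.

unstable

The poles can be read from the denominator factors: s = -11, 4 + 5j, 4 - 5j, -8.
Since the pole(s) at s = 4 ± 5j lie in the right half-plane, the system is unstable.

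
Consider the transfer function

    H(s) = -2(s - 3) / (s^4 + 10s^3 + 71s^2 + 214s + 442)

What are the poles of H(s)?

The poles are the roots of the denominator s^4 + 10s^3 + 71s^2 + 214s + 442 = 0.
No real roots exist; factor into two real quadratics: (s^2 + 6s + 34)(s^2 + 4s + 13) = 0.
Each quadratic gives a conjugate pair via the quadratic formula.

s = -3 ± 5j, -2 ± 3j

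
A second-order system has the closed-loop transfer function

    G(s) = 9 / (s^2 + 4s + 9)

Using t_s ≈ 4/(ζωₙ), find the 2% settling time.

Comparing s^2 + 4s + 9 to s^2 + 2ζωₙs + ωₙ²: ωₙ = 3 rad/s and ζ = 4/(2·3) ≈ 0.6667.
ζωₙ = 4/2 = 2, so t_s ≈ 4/(ζωₙ) = 4/2 = 2 s.

t_s ≈ 2 s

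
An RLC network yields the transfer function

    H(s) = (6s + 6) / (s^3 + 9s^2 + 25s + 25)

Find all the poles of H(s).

The poles are the roots of the denominator s^3 + 9s^2 + 25s + 25 = 0.
Trying s = -5: the polynomial evaluates to 0, so (s + 5) is a factor.
Dividing out leaves s^2 + 4s + 5 = 0.
The quadratic formula then gives s = -2 ± 1j.

s = -2 + j, -2 - j, -5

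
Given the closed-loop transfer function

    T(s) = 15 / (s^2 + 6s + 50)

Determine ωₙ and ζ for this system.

ωₙ ≈ 7.071 rad/s, ζ ≈ 0.4243

Compare the denominator to the standard form s^2 + 2ζωₙs + ωₙ².
ωₙ² = 50, so ωₙ = √50 ≈ 7.071 rad/s.
2ζωₙ = 6, so ζ = 6/(2·√50) ≈ 0.4243.
With ζ = 0.4243 the response is underdamped.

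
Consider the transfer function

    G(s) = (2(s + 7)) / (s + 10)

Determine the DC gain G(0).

G(0) = 7/5 ≈ 1.400

At s = 0 each factor (s + a) contributes a and each (s^2 + bs + c) contributes c.
G(0) = 2·(7) / ((10)) = 14/10 = 7/5.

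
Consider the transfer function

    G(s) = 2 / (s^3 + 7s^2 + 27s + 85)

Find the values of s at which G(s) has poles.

s = -1 + 4j, -1 - 4j, -5

The poles are the roots of the denominator s^3 + 7s^2 + 27s + 85 = 0.
Trying s = -5: the polynomial evaluates to 0, so (s + 5) is a factor.
Dividing out leaves s^2 + 2s + 17 = 0.
The quadratic formula then gives s = -1 ± 4j.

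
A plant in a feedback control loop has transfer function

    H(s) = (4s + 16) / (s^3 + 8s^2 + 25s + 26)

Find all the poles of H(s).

The poles are the roots of the denominator s^3 + 8s^2 + 25s + 26 = 0.
Trying s = -2: the polynomial evaluates to 0, so (s + 2) is a factor.
Dividing out leaves s^2 + 6s + 13 = 0.
The quadratic formula then gives s = -3 ± 2j.

s = -3 ± 2j, -2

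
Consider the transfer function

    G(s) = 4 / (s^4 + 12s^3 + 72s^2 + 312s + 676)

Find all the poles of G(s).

The poles are the roots of the denominator s^4 + 12s^3 + 72s^2 + 312s + 676 = 0.
No real roots exist; factor into two real quadratics: (s^2 + 10s + 26)(s^2 + 2s + 26) = 0.
Each quadratic gives a conjugate pair via the quadratic formula.

s = -5 ± j, -1 ± 5j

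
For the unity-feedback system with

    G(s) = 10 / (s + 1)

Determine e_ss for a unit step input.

e_ss = 0.09091

G(s) has no poles at the origin.
This is a Type 0 system. Kp = lim_{s→0} G(s) = 10/1.
e_ss = 1/(1 + Kp) = 1/(1 + 10) = 1/11 ≈ 0.09091.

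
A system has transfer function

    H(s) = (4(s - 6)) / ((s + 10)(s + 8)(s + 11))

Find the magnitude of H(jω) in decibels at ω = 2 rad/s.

|H(j2)|_dB ≈ -31.4 dB

Substitute s = j2: numerator = -24 + j8, denominator = 764 + j548.
|H(j2)| = |-24 + j8| / |764 + j548| = 25.298 / 940.21 ≈ 0.02691.
In decibels: 20·log₁₀(0.02691) ≈ -31.4 dB.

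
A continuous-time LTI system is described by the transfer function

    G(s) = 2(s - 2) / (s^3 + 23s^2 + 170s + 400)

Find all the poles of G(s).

The poles are the roots of the denominator s^3 + 23s^2 + 170s + 400 = 0.
Trying s = -10: the polynomial evaluates to 0, so (s + 10) is a factor.
Dividing out leaves s^2 + 13s + 40 = 0.
Factoring the quadratic: (s + 8)(s + 5) = 0.

s = -10, -8, -5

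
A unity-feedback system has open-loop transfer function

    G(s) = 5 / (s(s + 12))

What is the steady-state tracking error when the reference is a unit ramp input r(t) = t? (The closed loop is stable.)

G(s) has one pole at the origin.
This is a Type 1 system. Kv = lim_{s→0} s·G(s) = 5/12.
e_ss = 1/Kv = 1/(5/12) = 12/5 ≈ 2.400.

e_ss = 2.400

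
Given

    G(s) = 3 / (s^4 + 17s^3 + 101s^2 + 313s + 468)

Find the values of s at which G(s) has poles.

s = -2 + 3j, -2 - 3j, -9, -4

The poles are the roots of the denominator s^4 + 17s^3 + 101s^2 + 313s + 468 = 0.
Trying s = -9: the polynomial evaluates to 0, so (s + 9) is a factor.
Dividing out leaves s^3 + 8s^2 + 29s + 52 = 0.
This factors further as (s^2 + 4s + 13)(s + 4) = 0.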